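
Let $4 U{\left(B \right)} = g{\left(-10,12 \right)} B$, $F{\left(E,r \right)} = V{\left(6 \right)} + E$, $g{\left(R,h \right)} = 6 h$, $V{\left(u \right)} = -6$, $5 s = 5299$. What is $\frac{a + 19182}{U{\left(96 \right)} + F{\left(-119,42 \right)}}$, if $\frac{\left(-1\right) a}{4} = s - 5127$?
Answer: $\frac{25322}{1145} \approx 22.115$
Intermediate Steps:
$s = \frac{5299}{5}$ ($s = \frac{1}{5} \cdot 5299 = \frac{5299}{5} \approx 1059.8$)
$F{\left(E,r \right)} = -6 + E$
$a = \frac{81344}{5}$ ($a = - 4 \left(\frac{5299}{5} - 5127\right) = \left(-4\right) \left(- \frac{20336}{5}\right) = \frac{81344}{5} \approx 16269.0$)
$U{\left(B \right)} = 18 B$ ($U{\left(B \right)} = \frac{6 \cdot 12 B}{4} = \frac{72 B}{4} = 18 B$)
$\frac{a + 19182}{U{\left(96 \right)} + F{\left(-119,42 \right)}} = \frac{\frac{81344}{5} + 19182}{18 \cdot 96 - 125} = \frac{177254}{5 \left(1728 - 125\right)} = \frac{177254}{5 \cdot 1603} = \frac{177254}{5} \cdot \frac{1}{1603} = \frac{25322}{1145}$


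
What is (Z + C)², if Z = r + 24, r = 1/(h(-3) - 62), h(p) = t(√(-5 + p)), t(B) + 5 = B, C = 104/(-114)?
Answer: (463837360*√2 + 7750398377*I)/(3249*(268*√2 + 4481*I)) ≈ 532.36 - 0.029024*I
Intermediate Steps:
C = -52/57 (C = 104*(-1/114) = -52/57 ≈ -0.91228)
t(B) = -5 + B
h(p) = -5 + √(-5 + p)
r = 1/(-67 + 2*I*√2) (r = 1/((-5 + √(-5 - 3)) - 62) = 1/((-5 + √(-8)) - 62) = 1/((-5 + 2*I*√2) - 62) = 1/(-67 + 2*I*√2) ≈ -0.014899 - 0.00062896*I)
Z = 107861/4497 - 2*I*√2/4497 (Z = (-67/4497 - 2*I*√2/4497) + 24 = 107861/4497 - 2*I*√2/4497 ≈ 23.985 - 0.00062896*I)
(Z + C)² = ((107861/4497 - 2*I*√2/4497) - 52/57)² = (657137/28481 - 2*I*√2/4497)²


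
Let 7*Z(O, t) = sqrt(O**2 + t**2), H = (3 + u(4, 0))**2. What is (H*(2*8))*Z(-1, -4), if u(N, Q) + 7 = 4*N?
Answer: 2304*sqrt(17)/7 ≈ 1357.1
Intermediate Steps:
u(N, Q) = -7 + 4*N
H = 144 (H = (3 + (-7 + 4*4))**2 = (3 + (-7 + 16))**2 = (3 + 9)**2 = 12**2 = 144)
Z(O, t) = sqrt(O**2 + t**2)/7
(H*(2*8))*Z(-1, -4) = (144*(2*8))*(sqrt((-1)**2 + (-4)**2)/7) = (144*16)*(sqrt(1 + 16)/7) = 2304*(sqrt(17)/7) = 2304*sqrt(17)/7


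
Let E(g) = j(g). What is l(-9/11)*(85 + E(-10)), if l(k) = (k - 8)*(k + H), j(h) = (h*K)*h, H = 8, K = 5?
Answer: -4482855/121 ≈ -37048.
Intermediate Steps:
j(h) = 5*h² (j(h) = (h*5)*h = (5*h)*h = 5*h²)
E(g) = 5*g²
l(k) = (-8 + k)*(8 + k) (l(k) = (k - 8)*(k + 8) = (-8 + k)*(8 + k))
l(-9/11)*(85 + E(-10)) = (-64 + (-9/11)²)*(85 + 5*(-10)²) = (-64 + (-9*1/11)²)*(85 + 5*100) = (-64 + (-9/11)²)*(85 + 500) = (-64 + 81/121)*585 = -7663/121*585 = -4482855/121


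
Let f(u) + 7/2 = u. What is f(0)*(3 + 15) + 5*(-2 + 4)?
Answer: -53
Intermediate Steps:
f(u) = -7/2 + u
f(0)*(3 + 15) + 5*(-2 + 4) = (-7/2 + 0)*(3 + 15) + 5*(-2 + 4) = -7/2*18 + 5*2 = -63 + 10 = -53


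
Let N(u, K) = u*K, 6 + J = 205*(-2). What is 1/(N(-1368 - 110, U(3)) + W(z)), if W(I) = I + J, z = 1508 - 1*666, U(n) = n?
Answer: -1/4008 ≈ -0.00024950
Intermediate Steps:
J = -416 (J = -6 + 205*(-2) = -6 - 410 = -416)
z = 842 (z = 1508 - 666 = 842)
W(I) = -416 + I (W(I) = I - 416 = -416 + I)
N(u, K) = K*u
1/(N(-1368 - 110, U(3)) + W(z)) = 1/(3*(-1368 - 110) + (-416 + 842)) = 1/(3*(-1478) + 426) = 1/(-4434 + 426) = 1/(-4008) = -1/4008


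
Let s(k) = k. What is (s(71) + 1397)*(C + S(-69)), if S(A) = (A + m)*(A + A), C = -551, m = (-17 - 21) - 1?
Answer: 21070204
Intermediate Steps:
m = -39 (m = -38 - 1 = -39)
S(A) = 2*A*(-39 + A) (S(A) = (A - 39)*(A + A) = (-39 + A)*(2*A) = 2*A*(-39 + A))
(s(71) + 1397)*(C + S(-69)) = (71 + 1397)*(-551 + 2*(-69)*(-39 - 69)) = 1468*(-551 + 2*(-69)*(-108)) = 1468*(-551 + 14904) = 1468*14353 = 21070204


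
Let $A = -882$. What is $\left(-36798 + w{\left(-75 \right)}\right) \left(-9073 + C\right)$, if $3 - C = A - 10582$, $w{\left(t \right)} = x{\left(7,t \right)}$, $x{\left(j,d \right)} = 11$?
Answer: $-88068078$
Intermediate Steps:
$w{\left(t \right)} = 11$
$C = 11467$ ($C = 3 - \left(-882 - 10582\right) = 3 - -11464 = 3 + 11464 = 11467$)
$\left(-36798 + w{\left(-75 \right)}\right) \left(-9073 + C\right) = \left(-36798 + 11\right) \left(-9073 + 11467\right) = \left(-36787\right) 2394 = -88068078$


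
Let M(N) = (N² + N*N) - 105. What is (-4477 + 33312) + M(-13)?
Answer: 29068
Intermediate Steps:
M(N) = -105 + 2*N² (M(N) = (N² + N²) - 105 = 2*N² - 105 = -105 + 2*N²)
(-4477 + 33312) + M(-13) = (-4477 + 33312) + (-105 + 2*(-13)²) = 28835 + (-105 + 2*169) = 28835 + (-105 + 338) = 28835 + 233 = 29068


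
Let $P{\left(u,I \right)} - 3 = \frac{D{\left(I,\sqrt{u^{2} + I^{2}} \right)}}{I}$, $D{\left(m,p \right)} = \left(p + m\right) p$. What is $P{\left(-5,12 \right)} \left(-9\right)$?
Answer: $- \frac{1083}{4} \approx -270.75$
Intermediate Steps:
$D{\left(m,p \right)} = p \left(m + p\right)$ ($D{\left(m,p \right)} = \left(m + p\right) p = p \left(m + p\right)$)
$P{\left(u,I \right)} = 3 + \frac{\sqrt{I^{2} + u^{2}} \left(I + \sqrt{I^{2} + u^{2}}\right)}{I}$ ($P{\left(u,I \right)} = 3 + \frac{\sqrt{u^{2} + I^{2}} \left(I + \sqrt{u^{2} + I^{2}}\right)}{I} = 3 + \frac{\sqrt{I^{2} + u^{2}} \left(I + \sqrt{I^{2} + u^{2}}\right)}{I}$)
$P{\left(-5,12 \right)} \left(-9\right) = \left(3 + 12 + \sqrt{12^{2} + \left(-5\right)^{2}} + \frac{\left(-5\right)^{2}}{12}\right) \left(-9\right) = \left(3 + 12 + \sqrt{144 + 25} + \frac{1}{12} \cdot 25\right) \left(-9\right) = \left(3 + 12 + \sqrt{169} + \frac{25}{12}\right) \left(-9\right) = \left(3 + 12 + 13 + \frac{25}{12}\right) \left(-9\right) = \frac{361}{12} \left(-9\right) = - \frac{1083}{4}$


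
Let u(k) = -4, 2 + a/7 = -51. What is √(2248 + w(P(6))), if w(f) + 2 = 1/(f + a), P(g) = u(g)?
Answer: √12633735/75 ≈ 47.392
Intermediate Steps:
a = -371 (a = -14 + 7*(-51) = -14 - 357 = -371)
P(g) = -4
w(f) = -2 + 1/(-371 + f) (w(f) = -2 + 1/(f - 371) = -2 + 1/(-371 + f))
√(2248 + w(P(6))) = √(2248 + (743 - 2*(-4))/(-371 - 4)) = √(2248 + (743 + 8)/(-375)) = √(2248 - 1/375*751) = √(2248 - 751/375) = √(842249/375) = √12633735/75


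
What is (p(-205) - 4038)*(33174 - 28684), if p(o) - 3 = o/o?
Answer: -18112660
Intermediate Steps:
p(o) = 4 (p(o) = 3 + o/o = 3 + 1 = 4)
(p(-205) - 4038)*(33174 - 28684) = (4 - 4038)*(33174 - 28684) = -4034*4490 = -18112660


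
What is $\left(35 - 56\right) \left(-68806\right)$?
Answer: $1444926$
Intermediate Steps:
$\left(35 - 56\right) \left(-68806\right) = \left(-21\right) \left(-68806\right) = 1444926$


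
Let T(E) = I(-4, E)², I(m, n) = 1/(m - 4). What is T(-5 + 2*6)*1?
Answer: 1/64 ≈ 0.015625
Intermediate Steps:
I(m, n) = 1/(-4 + m)
T(E) = 1/64 (T(E) = (1/(-4 - 4))² = (1/(-8))² = (-⅛)² = 1/64)
T(-5 + 2*6)*1 = (1/64)*1 = 1/64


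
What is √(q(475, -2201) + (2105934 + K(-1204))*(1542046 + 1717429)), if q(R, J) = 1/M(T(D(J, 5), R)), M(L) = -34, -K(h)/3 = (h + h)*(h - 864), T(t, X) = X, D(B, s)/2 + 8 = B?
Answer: I*√48355264982323834/34 ≈ 6.4676e+6*I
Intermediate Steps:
D(B, s) = -16 + 2*B
K(h) = -6*h*(-864 + h) (K(h) = -3*(h + h)*(h - 864) = -3*2*h*(-864 + h) = -6*h*(-864 + h))
q(R, J) = -1/34 (q(R, J) = 1/(-34) = -1/34)
√(q(475, -2201) + (2105934 + K(-1204))*(1542046 + 1717429)) = √(-1/34 + (2105934 + 6*(-1204)*(864 - 1*(-1204)))*(1542046 + 1717429)) = √(-1/34 + (2105934 + 6*(-1204)*(864 + 1204))*3259475) = √(-1/34 + (2105934 + 6*(-1204)*2068)*3259475) = √(-1/34 + (2105934 - 14939232)*3259475) = √(-1/34 - 12833298*3259475) = √(-1/34 - 41829813998550) = √(-1422213675950701/34) = I*√48355264982323834/34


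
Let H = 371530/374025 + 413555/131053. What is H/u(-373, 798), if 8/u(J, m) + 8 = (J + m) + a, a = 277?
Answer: 14113880079571/39213678660 ≈ 359.92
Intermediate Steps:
u(J, m) = 8/(269 + J + m) (u(J, m) = 8/(-8 + ((J + m) + 277)) = 8/(-8 + (277 + J + m)) = 8/(269 + J + m))
H = 40674005993/9803419665 (H = 371530*(1/374025) + 413555*(1/131053) = 74306/74805 + 413555/131053 = 40674005993/9803419665 ≈ 4.1490)
H/u(-373, 798) = 40674005993/(9803419665*((8/(269 - 373 + 798)))) = 40674005993/(9803419665*((8/694))) = 40674005993/(9803419665*((8*(1/694)))) = 40674005993/(9803419665*(4/347)) = (40674005993/9803419665)*(347/4) = 14113880079571/39213678660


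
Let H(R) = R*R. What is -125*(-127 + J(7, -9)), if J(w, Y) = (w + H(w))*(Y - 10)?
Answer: 148875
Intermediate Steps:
H(R) = R²
J(w, Y) = (-10 + Y)*(w + w²) (J(w, Y) = (w + w²)*(Y - 10) = (w + w²)*(-10 + Y) = (-10 + Y)*(w + w²))
-125*(-127 + J(7, -9)) = -125*(-127 + 7*(-10 - 9 - 10*7 - 9*7)) = -125*(-127 + 7*(-10 - 9 - 70 - 63)) = -125*(-127 + 7*(-152)) = -125*(-127 - 1064) = -125*(-1191) = 148875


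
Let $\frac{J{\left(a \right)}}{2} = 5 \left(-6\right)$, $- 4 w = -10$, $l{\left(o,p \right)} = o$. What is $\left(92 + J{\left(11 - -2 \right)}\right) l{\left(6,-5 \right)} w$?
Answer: $480$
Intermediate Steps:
$w = \frac{5}{2}$ ($w = \left(- \frac{1}{4}\right) \left(-10\right) = \frac{5}{2} \approx 2.5$)
$J{\left(a \right)} = -60$ ($J{\left(a \right)} = 2 \cdot 5 \left(-6\right) = 2 \left(-30\right) = -60$)
$\left(92 + J{\left(11 - -2 \right)}\right) l{\left(6,-5 \right)} w = \left(92 - 60\right) 6 \cdot \frac{5}{2} = 32 \cdot 15 = 480$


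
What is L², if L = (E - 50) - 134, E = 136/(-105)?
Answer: 378535936/11025 ≈ 34334.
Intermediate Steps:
E = -136/105 (E = 136*(-1/105) = -136/105 ≈ -1.2952)
L = -19456/105 (L = (-136/105 - 50) - 134 = -5386/105 - 134 = -19456/105 ≈ -185.30)
L² = (-19456/105)² = 378535936/11025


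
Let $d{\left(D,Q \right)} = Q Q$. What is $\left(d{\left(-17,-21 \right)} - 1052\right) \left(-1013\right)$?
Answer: $618943$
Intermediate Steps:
$d{\left(D,Q \right)} = Q^{2}$
$\left(d{\left(-17,-21 \right)} - 1052\right) \left(-1013\right) = \left(\left(-21\right)^{2} - 1052\right) \left(-1013\right) = \left(441 - 1052\right) \left(-1013\right) = \left(-611\right) \left(-1013\right) = 618943$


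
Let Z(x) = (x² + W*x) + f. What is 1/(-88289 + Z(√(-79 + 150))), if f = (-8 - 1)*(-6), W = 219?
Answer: -9796/863276185 - 73*√71/2589828555 ≈ -1.1585e-5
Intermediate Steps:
f = 54 (f = -9*(-6) = 54)
Z(x) = 54 + x² + 219*x (Z(x) = (x² + 219*x) + 54 = 54 + x² + 219*x)
1/(-88289 + Z(√(-79 + 150))) = 1/(-88289 + (54 + (√(-79 + 150))² + 219*√(-79 + 150))) = 1/(-88289 + (54 + (√71)² + 219*√71)) = 1/(-88289 + (54 + 71 + 219*√71)) = 1/(-88289 + (125 + 219*√71)) = 1/(-88164 + 219*√71)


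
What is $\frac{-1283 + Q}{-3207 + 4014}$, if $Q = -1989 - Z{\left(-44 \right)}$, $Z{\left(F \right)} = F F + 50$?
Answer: $- \frac{5258}{807} \approx -6.5155$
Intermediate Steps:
$Z{\left(F \right)} = 50 + F^{2}$ ($Z{\left(F \right)} = F^{2} + 50 = 50 + F^{2}$)
$Q = -3975$ ($Q = -1989 - \left(50 + \left(-44\right)^{2}\right) = -1989 - \left(50 + 1936\right) = -1989 - 1986 = -3975$)
$\frac{-1283 + Q}{-3207 + 4014} = \frac{-1283 - 3975}{-3207 + 4014} = - \frac{5258}{807}$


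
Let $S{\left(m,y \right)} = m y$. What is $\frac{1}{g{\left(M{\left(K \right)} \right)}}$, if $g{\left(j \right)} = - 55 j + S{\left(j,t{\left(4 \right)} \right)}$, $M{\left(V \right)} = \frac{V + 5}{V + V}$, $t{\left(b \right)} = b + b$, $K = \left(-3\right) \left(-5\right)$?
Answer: $- \frac{3}{94} \approx -0.031915$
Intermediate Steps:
$K = 15$
$t{\left(b \right)} = 2 b$
$M{\left(V \right)} = \frac{5 + V}{2 V}$
$g{\left(j \right)} = - 47 j$ ($g{\left(j \right)} = - 55 j + j 2 \cdot 4 = - 55 j + j 8 = - 55 j + 8 j = - 47 j$)
$\frac{1}{g{\left(M{\left(K \right)} \right)}} = \frac{1}{\left(-47\right) \frac{5 + 15}{2 \cdot 15}} = \frac{1}{\left(-47\right) \frac{1}{2} \cdot \frac{1}{15} \cdot 20} = \frac{1}{\left(-47\right) \frac{2}{3}} = \frac{1}{- \frac{94}{3}} = - \frac{3}{94}$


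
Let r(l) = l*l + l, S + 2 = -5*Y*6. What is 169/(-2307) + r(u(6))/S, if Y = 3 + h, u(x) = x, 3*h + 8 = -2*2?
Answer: 6583/4614 ≈ 1.4267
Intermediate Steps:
h = -4 (h = -8/3 + (-2*2)/3 = -8/3 + (1/3)*(-4) = -8/3 - 4/3 = -4)
Y = -1 (Y = 3 - 4 = -1)
S = 28 (S = -2 - 5*(-1)*6 = -2 + 5*6 = -2 + 30 = 28)
r(l) = l + l**2 (r(l) = l**2 + l = l + l**2)
169/(-2307) + r(u(6))/S = 169/(-2307) + (6*(1 + 6))/28 = 169*(-1/2307) + (6*7)*(1/28) = -169/2307 + 42*(1/28) = -169/2307 + 3/2 = 6583/4614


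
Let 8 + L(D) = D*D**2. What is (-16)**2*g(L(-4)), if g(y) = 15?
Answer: 3840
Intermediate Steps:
L(D) = -8 + D**3 (L(D) = -8 + D*D**2 = -8 + D**3)
(-16)**2*g(L(-4)) = (-16)**2*15 = 256*15 = 3840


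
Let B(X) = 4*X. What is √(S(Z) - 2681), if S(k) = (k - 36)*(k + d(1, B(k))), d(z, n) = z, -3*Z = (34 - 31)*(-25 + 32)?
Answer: I*√2423 ≈ 49.224*I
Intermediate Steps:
Z = -7 (Z = -(34 - 31)*(-25 + 32)/3 = -7 ≈ -7.0000)
S(k) = (1 + k)*(-36 + k) (S(k) = (k - 36)*(k + 1) = (-36 + k)*(1 + k) = (1 + k)*(-36 + k))
√(S(Z) - 2681) = √((-36 + (-7)² - 35*(-7)) - 2681) = √((-36 + 49 + 245) - 2681) = √(258 - 2681) = √(-2423) = I*√2423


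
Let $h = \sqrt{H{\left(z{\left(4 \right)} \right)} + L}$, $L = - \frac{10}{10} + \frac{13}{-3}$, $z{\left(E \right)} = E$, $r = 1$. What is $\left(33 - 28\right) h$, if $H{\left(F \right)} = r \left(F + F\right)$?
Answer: $\frac{10 \sqrt{6}}{3} \approx 8.165$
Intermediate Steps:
$L = - \frac{16}{3}$ ($L = \left(-10\right) \frac{1}{10} + 13 \left(- \frac{1}{3}\right) = -1 - \frac{13}{3} = - \frac{16}{3} \approx -5.3333$)
$H{\left(F \right)} = 2 F$ ($H{\left(F \right)} = 1 \left(F + F\right) = 1 \cdot 2 F = 2 F$)
$h = \frac{2 \sqrt{6}}{3}$ ($h = \sqrt{2 \cdot 4 - \frac{16}{3}} = \sqrt{8 - \frac{16}{3}} = \sqrt{\frac{8}{3}} = \frac{2 \sqrt{6}}{3} \approx 1.633$)
$\left(33 - 28\right) h = \left(33 - 28\right) \frac{2 \sqrt{6}}{3} = 5 \frac{2 \sqrt{6}}{3} = \frac{10 \sqrt{6}}{3}$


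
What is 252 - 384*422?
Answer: -161796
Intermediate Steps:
252 - 384*422 = 252 - 162048 = -161796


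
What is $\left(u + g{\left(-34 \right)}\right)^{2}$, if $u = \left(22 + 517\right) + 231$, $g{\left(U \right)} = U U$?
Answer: $3709476$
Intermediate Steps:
$g{\left(U \right)} = U^{2}$
$u = 770$ ($u = 539 + 231 = 770$)
$\left(u + g{\left(-34 \right)}\right)^{2} = \left(770 + \left(-34\right)^{2}\right)^{2} = \left(770 + 1156\right)^{2} = 1926^{2} = 3709476$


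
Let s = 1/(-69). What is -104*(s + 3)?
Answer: -21424/69 ≈ -310.49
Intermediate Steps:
s = -1/69 ≈ -0.014493
-104*(s + 3) = -104*(-1/69 + 3) = -104*206/69 = -21424/69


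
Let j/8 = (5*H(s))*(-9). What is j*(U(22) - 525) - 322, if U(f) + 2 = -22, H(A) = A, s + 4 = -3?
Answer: -1383802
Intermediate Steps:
s = -7 (s = -4 - 3 = -7)
U(f) = -24 (U(f) = -2 - 22 = -24)
j = 2520 (j = 8*((5*(-7))*(-9)) = 8*(-35*(-9)) = 8*315 = 2520)
j*(U(22) - 525) - 322 = 2520*(-24 - 525) - 322 = 2520*(-549) - 322 = -1383480 - 322 = -1383802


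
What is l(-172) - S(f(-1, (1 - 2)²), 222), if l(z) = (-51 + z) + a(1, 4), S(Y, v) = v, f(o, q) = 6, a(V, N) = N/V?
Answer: -441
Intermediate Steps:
l(z) = -47 + z (l(z) = (-51 + z) + 4/1 = (-51 + z) + 4*1 = (-51 + z) + 4 = -47 + z)
l(-172) - S(f(-1, (1 - 2)²), 222) = (-47 - 172) - 1*222 = -219 - 222 = -441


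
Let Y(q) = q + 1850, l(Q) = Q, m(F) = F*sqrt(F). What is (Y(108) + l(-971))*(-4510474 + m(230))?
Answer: -4451837838 + 227010*sqrt(230) ≈ -4.4484e+9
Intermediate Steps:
m(F) = F**(3/2)
Y(q) = 1850 + q
(Y(108) + l(-971))*(-4510474 + m(230)) = ((1850 + 108) - 971)*(-4510474 + 230**(3/2)) = (1958 - 971)*(-4510474 + 230*sqrt(230)) = 987*(-4510474 + 230*sqrt(230)) = -4451837838 + 227010*sqrt(230)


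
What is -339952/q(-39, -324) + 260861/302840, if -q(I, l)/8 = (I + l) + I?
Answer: -95253857/908520 ≈ -104.85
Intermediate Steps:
q(I, l) = -16*I - 8*l (q(I, l) = -8*((I + l) + I) = -8*(l + 2*I) = -16*I - 8*l)
-339952/q(-39, -324) + 260861/302840 = -339952/(-16*(-39) - 8*(-324)) + 260861/302840 = -339952/(624 + 2592) + 260861*(1/302840) = -339952/3216 + 260861/302840 = -339952*1/3216 + 260861/302840 = -21247/201 + 260861/302840 = -95253857/908520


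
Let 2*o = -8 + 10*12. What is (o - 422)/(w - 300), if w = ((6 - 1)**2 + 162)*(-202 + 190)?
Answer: 61/424 ≈ 0.14387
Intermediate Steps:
w = -2244 (w = (5**2 + 162)*(-12) = (25 + 162)*(-12) = 187*(-12) = -2244)
o = 56 (o = (-8 + 10*12)/2 = (-8 + 120)/2 = (1/2)*112 = 56)
(o - 422)/(w - 300) = (56 - 422)/(-2244 - 300) = -366/(-2544) = -366*(-1/2544) = 61/424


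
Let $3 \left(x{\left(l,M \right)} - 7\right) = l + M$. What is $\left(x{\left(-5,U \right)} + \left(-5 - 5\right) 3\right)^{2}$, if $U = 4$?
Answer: $\frac{4900}{9} \approx 544.44$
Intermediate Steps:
$x{\left(l,M \right)} = 7 + \frac{M}{3} + \frac{l}{3}$ ($x{\left(l,M \right)} = 7 + \frac{l + M}{3} = 7 + \frac{M + l}{3} = 7 + \left(\frac{M}{3} + \frac{l}{3}\right) = 7 + \frac{M}{3} + \frac{l}{3}$)
$\left(x{\left(-5,U \right)} + \left(-5 - 5\right) 3\right)^{2} = \left(\left(7 + \frac{1}{3} \cdot 4 + \frac{1}{3} \left(-5\right)\right) + \left(-5 - 5\right) 3\right)^{2} = \left(\left(7 + \frac{4}{3} - \frac{5}{3}\right) - 30\right)^{2} = \left(\frac{20}{3} - 30\right)^{2} = \left(- \frac{70}{3}\right)^{2} = \frac{4900}{9}$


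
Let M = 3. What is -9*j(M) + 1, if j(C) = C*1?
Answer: -26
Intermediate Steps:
j(C) = C
-9*j(M) + 1 = -9*3 + 1 = -27 + 1 = -26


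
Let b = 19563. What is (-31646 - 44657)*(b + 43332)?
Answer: -4799077185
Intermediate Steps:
(-31646 - 44657)*(b + 43332) = (-31646 - 44657)*(19563 + 43332) = -76303*62895 = -4799077185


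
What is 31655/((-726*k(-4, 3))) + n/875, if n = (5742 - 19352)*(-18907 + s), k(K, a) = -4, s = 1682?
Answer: 5446551617/20328 ≈ 2.6793e+5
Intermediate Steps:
n = 234432250 (n = (5742 - 19352)*(-18907 + 1682) = -13610*(-17225) = 234432250)
31655/((-726*k(-4, 3))) + n/875 = 31655/((-726*(-4))) + 234432250/875 = 31655/2904 + 234432250*(1/875) = 31655*(1/2904) + 1875458/7 = 31655/2904 + 1875458/7 = 5446551617/20328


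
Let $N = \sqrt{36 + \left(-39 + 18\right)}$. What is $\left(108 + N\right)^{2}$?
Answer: $\left(108 + \sqrt{15}\right)^{2} \approx 12516.0$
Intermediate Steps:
$N = \sqrt{15}$ ($N = \sqrt{36 - 21} = \sqrt{15} \approx 3.873$)
$\left(108 + N\right)^{2} = \left(108 + \sqrt{15}\right)^{2}$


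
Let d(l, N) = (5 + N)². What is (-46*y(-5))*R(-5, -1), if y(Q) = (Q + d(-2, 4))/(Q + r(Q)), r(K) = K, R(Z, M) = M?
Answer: -1748/5 ≈ -349.60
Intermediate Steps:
y(Q) = (81 + Q)/(2*Q) (y(Q) = (Q + (5 + 4)²)/(Q + Q) = (Q + 9²)/((2*Q)) = (Q + 81)*(1/(2*Q)) = (81 + Q)*(1/(2*Q)) = (81 + Q)/(2*Q))
(-46*y(-5))*R(-5, -1) = -23*(81 - 5)/(-5)*(-1) = -23*(-1)*76/5*(-1) = -46*(-38/5)*(-1) = (1748/5)*(-1) = -1748/5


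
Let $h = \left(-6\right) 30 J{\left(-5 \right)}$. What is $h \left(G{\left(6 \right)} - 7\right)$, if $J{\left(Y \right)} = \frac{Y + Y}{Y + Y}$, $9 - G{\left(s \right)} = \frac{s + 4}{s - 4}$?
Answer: $540$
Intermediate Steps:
$G{\left(s \right)} = 9 - \frac{4 + s}{-4 + s}$ ($G{\left(s \right)} = 9 - \frac{s + 4}{s - 4} = 9 - \frac{4 + s}{-4 + s}$)
$J{\left(Y \right)} = 1$ ($J{\left(Y \right)} = \frac{2 Y}{2 Y} = 2 Y \frac{1}{2 Y} = 1$)
$h = -180$ ($h = \left(-6\right) 30 \cdot 1 = \left(-180\right) 1 = -180$)
$h \left(G{\left(6 \right)} - 7\right) = - 180 \left(\frac{8 \left(-5 + 6\right)}{-4 + 6} - 7\right) = - 180 \left(8 \cdot \frac{1}{2} \cdot 1 - 7\right) = - 180 \left(4 - 7\right) = \left(-180\right) \left(-3\right) = 540$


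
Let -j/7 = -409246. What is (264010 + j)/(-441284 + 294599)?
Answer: -3128732/146685 ≈ -21.330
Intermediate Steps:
j = 2864722 (j = -7*(-409246) = 2864722)
(264010 + j)/(-441284 + 294599) = (264010 + 2864722)/(-441284 + 294599) = 3128732/(-146685) = 3128732*(-1/146685) = -3128732/146685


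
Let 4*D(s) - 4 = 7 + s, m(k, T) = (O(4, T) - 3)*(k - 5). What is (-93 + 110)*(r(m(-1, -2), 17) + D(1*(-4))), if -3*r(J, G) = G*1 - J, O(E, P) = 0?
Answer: 425/12 ≈ 35.417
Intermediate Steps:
m(k, T) = 15 - 3*k (m(k, T) = (0 - 3)*(k - 5) = -3*(-5 + k) = 15 - 3*k)
D(s) = 11/4 + s/4 (D(s) = 1 + (7 + s)/4 = 1 + (7/4 + s/4) = 11/4 + s/4)
r(J, G) = -G/3 + J/3 (r(J, G) = -(G*1 - J)/3 = -(G - J)/3 = -G/3 + J/3)
(-93 + 110)*(r(m(-1, -2), 17) + D(1*(-4))) = (-93 + 110)*((-⅓*17 + (15 - 3*(-1))/3) + (11/4 + (1*(-4))/4)) = 17*((-17/3 + (15 + 3)/3) + (11/4 + (¼)*(-4))) = 17*((-17/3 + (⅓)*18) + (11/4 - 1)) = 17*((-17/3 + 6) + 7/4) = 17*(⅓ + 7/4) = 17*(25/12) = 425/12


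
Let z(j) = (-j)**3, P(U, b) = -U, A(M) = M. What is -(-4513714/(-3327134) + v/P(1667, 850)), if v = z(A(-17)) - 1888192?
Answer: -3136722976812/2773166189 ≈ -1131.1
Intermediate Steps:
z(j) = -j**3
v = -1883279 (v = -1*(-17)**3 - 1888192 = -1*(-4913) - 1888192 = 4913 - 1888192 = -1883279)
-(-4513714/(-3327134) + v/P(1667, 850)) = -(-4513714/(-3327134) - 1883279/((-1*1667))) = -(-4513714*(-1/3327134) - 1883279/(-1667)) = -(2256857/1663567 - 1883279*(-1/1667)) = -(2256857/1663567 + 1883279/1667) = -1*3136722976812/2773166189 = -3136722976812/2773166189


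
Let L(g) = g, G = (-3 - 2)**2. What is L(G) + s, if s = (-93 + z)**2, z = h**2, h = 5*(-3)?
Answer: 17449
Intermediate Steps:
G = 25 (G = (-5)**2 = 25)
h = -15
z = 225 (z = (-15)**2 = 225)
s = 17424 (s = (-93 + 225)**2 = 132**2 = 17424)
L(G) + s = 25 + 17424 = 17449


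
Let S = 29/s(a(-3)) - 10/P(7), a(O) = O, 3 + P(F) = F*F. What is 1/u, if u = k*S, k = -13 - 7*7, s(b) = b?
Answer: 69/42284 ≈ 0.0016318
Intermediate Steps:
P(F) = -3 + F**2 (P(F) = -3 + F*F = -3 + F**2)
k = -62 (k = -13 - 49 = -62)
S = -682/69 (S = 29/(-3) - 10/(-3 + 7**2) = 29*(-1/3) - 10/(-3 + 49) = -29/3 - 10/46 = -29/3 - 10*1/46 = -29/3 - 5/23 = -682/69 ≈ -9.8841)
u = 42284/69 (u = -62*(-682/69) = 42284/69 ≈ 612.81)
1/u = 1/(42284/69) = 69/42284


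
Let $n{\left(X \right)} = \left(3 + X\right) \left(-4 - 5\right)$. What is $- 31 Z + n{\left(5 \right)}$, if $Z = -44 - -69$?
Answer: $-847$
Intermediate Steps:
$Z = 25$ ($Z = -44 + 69 = 25$)
$n{\left(X \right)} = -27 - 9 X$ ($n{\left(X \right)} = \left(3 + X\right) \left(-9\right) = -27 - 9 X$)
$- 31 Z + n{\left(5 \right)} = \left(-31\right) 25 - 72 = -775 - 72 = -847$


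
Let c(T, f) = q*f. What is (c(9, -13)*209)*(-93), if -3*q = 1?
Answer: -84227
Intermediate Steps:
q = -1/3 (q = -1/3*1 = -1/3 ≈ -0.33333)
c(T, f) = -f/3
(c(9, -13)*209)*(-93) = (-1/3*(-13)*209)*(-93) = ((13/3)*209)*(-93) = (2717/3)*(-93) = -84227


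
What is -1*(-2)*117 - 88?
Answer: 146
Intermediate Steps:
-1*(-2)*117 - 88 = 2*117 - 88 = 234 - 88 = 146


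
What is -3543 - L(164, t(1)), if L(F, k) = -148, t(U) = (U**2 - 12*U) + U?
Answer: -3395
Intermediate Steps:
t(U) = U**2 - 11*U
-3543 - L(164, t(1)) = -3543 - 1*(-148) = -3543 + 148 = -3395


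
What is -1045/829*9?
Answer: -9405/829 ≈ -11.345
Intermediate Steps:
-1045/829*9 = -9405/829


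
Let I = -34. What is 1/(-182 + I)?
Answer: -1/216 ≈ -0.0046296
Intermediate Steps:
1/(-182 + I) = 1/(-182 - 34) = 1/(-216) = -1/216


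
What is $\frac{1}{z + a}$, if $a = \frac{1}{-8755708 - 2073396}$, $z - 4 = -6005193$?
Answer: $- \frac{10829104}{65030816220657} \approx -1.6652 \cdot 10^{-7}$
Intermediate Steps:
$z = -6005189$ ($z = 4 - 6005193 = -6005189$)
$a = - \frac{1}{10829104}$ ($a = \frac{1}{-10829104} = - \frac{1}{10829104} \approx -9.2344 \cdot 10^{-8}$)
$\frac{1}{z + a} = \frac{1}{-6005189 - \frac{1}{10829104}} = \frac{1}{- \frac{65030816220657}{10829104}} = - \frac{10829104}{65030816220657}$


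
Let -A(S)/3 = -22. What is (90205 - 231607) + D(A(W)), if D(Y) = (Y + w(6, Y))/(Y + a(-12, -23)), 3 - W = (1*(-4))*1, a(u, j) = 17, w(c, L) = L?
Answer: -11736234/83 ≈ -1.4140e+5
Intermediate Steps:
W = 7 (W = 3 - 1*(-4) = 3 + 4 = 7)
A(S) = 66 (A(S) = -3*(-22) = 66)
D(Y) = 2*Y/(17 + Y) (D(Y) = (Y + Y)/(Y + 17) = (2*Y)/(17 + Y) = 2*Y/(17 + Y))
(90205 - 231607) + D(A(W)) = (90205 - 231607) + 2*66/(17 + 66) = -141402 + 2*66/83 = -141402 + 2*66*(1/83) = -141402 + 132/83 = -11736234/83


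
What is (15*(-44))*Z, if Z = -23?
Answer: 15180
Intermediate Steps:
(15*(-44))*Z = (15*(-44))*(-23) = -660*(-23) = 15180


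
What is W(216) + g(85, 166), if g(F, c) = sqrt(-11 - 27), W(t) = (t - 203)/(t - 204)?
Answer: 13/12 + I*sqrt(38) ≈ 1.0833 + 6.1644*I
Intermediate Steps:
W(t) = (-203 + t)/(-204 + t)
g(F, c) = I*sqrt(38) (g(F, c) = sqrt(-38) = I*sqrt(38))
W(216) + g(85, 166) = (-203 + 216)/(-204 + 216) + I*sqrt(38) = 13/12 + I*sqrt(38)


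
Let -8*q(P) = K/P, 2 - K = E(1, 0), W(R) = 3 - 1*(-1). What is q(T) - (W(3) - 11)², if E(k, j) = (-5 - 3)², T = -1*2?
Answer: -423/8 ≈ -52.875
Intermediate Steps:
W(R) = 4 (W(R) = 3 + 1 = 4)
T = -2
E(k, j) = 64 (E(k, j) = (-8)² = 64)
K = -62 (K = 2 - 1*64 = 2 - 64 = -62)
q(P) = 31/(4*P) (q(P) = -(-31)/(4*P) = 31/(4*P))
q(T) - (W(3) - 11)² = (31/4)/(-2) - (4 - 11)² = (31/4)*(-½) - 1*(-7)² = -31/8 - 1*49 = -31/8 - 49 = -423/8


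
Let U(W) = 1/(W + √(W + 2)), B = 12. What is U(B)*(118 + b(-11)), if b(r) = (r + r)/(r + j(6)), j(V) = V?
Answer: 3672/325 - 306*√14/325 ≈ 7.7755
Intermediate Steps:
U(W) = 1/(W + √(2 + W))
b(r) = 2*r/(6 + r) (b(r) = (r + r)/(r + 6) = (2*r)/(6 + r) = 2*r/(6 + r))
U(B)*(118 + b(-11)) = (118 + 2*(-11)/(6 - 11))/(12 + √(2 + 12)) = (118 + 2*(-11)/(-5))/(12 + √14) = (118 + 2*(-11)*(-⅕))/(12 + √14) = (118 + 22/5)/(12 + √14) = (612/5)/(12 + √14) = 612/(5*(12 + √14))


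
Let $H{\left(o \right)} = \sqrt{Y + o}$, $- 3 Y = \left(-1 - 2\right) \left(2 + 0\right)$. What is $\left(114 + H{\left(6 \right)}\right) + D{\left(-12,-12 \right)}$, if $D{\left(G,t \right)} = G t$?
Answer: $258 + 2 \sqrt{2} \approx 260.83$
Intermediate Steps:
$Y = 2$ ($Y = - \frac{\left(-1 - 2\right) \left(2 + 0\right)}{3} = - \frac{\left(-3\right) 2}{3} = \left(- \frac{1}{3}\right) \left(-6\right) = 2$)
$H{\left(o \right)} = \sqrt{2 + o}$
$\left(114 + H{\left(6 \right)}\right) + D{\left(-12,-12 \right)} = \left(114 + \sqrt{2 + 6}\right) - -144 = \left(114 + \sqrt{8}\right) + 144 = \left(114 + 2 \sqrt{2}\right) + 144 = 258 + 2 \sqrt{2}$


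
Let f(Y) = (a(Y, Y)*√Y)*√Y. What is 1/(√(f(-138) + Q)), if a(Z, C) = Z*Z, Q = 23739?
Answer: -I*√2604333/2604333 ≈ -0.00061966*I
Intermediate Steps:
a(Z, C) = Z²
f(Y) = Y³ (f(Y) = (Y²*√Y)*√Y = Y^(5/2)*√Y = Y³)
1/(√(f(-138) + Q)) = 1/(√((-138)³ + 23739)) = 1/(√(-2628072 + 23739)) = 1/(√(-2604333)) = 1/(I*√2604333) = -I*√2604333/2604333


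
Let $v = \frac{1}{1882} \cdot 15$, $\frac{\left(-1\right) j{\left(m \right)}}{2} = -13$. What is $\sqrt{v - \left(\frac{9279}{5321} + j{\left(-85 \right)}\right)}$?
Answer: $\frac{i \sqrt{2781426741643070}}{10014122} \approx 5.2665 i$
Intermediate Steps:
$j{\left(m \right)} = 26$ ($j{\left(m \right)} = \left(-2\right) \left(-13\right) = 26$)
$v = \frac{15}{1882}$ ($v = \frac{1}{1882} \cdot 15 = \frac{15}{1882} \approx 0.0079702$)
$\sqrt{v - \left(\frac{9279}{5321} + j{\left(-85 \right)}\right)} = \sqrt{\frac{15}{1882} - \left(26 + \frac{9279}{5321}\right)} = \sqrt{\frac{15}{1882} - \frac{147625}{5321}} = \sqrt{- \frac{277750435}{10014122}} = \frac{i \sqrt{2781426741643070}}{10014122}$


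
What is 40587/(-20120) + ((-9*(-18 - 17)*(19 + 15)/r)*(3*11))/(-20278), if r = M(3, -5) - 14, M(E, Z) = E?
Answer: -88283793/203996680 ≈ -0.43277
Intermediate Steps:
r = -11 (r = 3 - 14 = -11)
40587/(-20120) + ((-9*(-18 - 17)*(19 + 15)/r)*(3*11))/(-20278) = 40587/(-20120) + ((-9*(-18 - 17)*(19 + 15)/(-11))*(3*11))/(-20278) = 40587*(-1/20120) + (-9*(-35*34)*(-1)/11*33)*(-1/20278) = -40587/20120 + (-(-10710)*(-1)/11*33)*(-1/20278) = -40587/20120 + (-9*1190/11*33)*(-1/20278) = -40587/20120 - 10710/11*33*(-1/20278) = -40587/20120 - 32130*(-1/20278) = -40587/20120 + 16065/10139 = -88283793/203996680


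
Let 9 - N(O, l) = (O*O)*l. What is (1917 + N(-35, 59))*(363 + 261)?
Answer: -43897776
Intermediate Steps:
N(O, l) = 9 - l*O² (N(O, l) = 9 - O*O*l = 9 - O²*l = 9 - l*O²)
(1917 + N(-35, 59))*(363 + 261) = (1917 + (9 - 1*59*(-35)²))*(363 + 261) = (1917 + (9 - 1*59*1225))*624 = (1917 + (9 - 72275))*624 = (1917 - 72266)*624 = -70349*624 = -43897776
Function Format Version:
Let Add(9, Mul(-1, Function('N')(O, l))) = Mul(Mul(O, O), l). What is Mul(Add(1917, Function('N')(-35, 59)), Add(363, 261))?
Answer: -43897776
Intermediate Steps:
Function('N')(O, l) = Add(9, Mul(-1, l, Pow(O, 2))) (Function('N')(O, l) = Add(9, Mul(-1, Mul(Mul(O, O), l))) = Add(9, Mul(-1, Mul(Pow(O, 2), l))) = Add(9, Mul(-1, Mul(l, Pow(O, 2)))) = Add(9, Mul(-1, l, Pow(O, 2))))
Mul(Add(1917, Function('N')(-35, 59)), Add(363, 261)) = Mul(Add(1917, Add(9, Mul(-1, 59, Pow(-35, 2)))), Add(363, 261)) = Mul(Add(1917, Add(9, Mul(-1, 59, 1225))), 624) = Mul(Add(1917, Add(9, -72275)), 624) = Mul(Add(1917, -72266), 624) = Mul(-70349, 624) = -43897776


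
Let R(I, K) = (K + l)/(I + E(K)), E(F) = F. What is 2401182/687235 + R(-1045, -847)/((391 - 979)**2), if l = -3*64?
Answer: 1570728271757101/449553158873280 ≈ 3.4940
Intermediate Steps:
l = -192
R(I, K) = (-192 + K)/(I + K) (R(I, K) = (K - 192)/(I + K) = (-192 + K)/(I + K))
2401182/687235 + R(-1045, -847)/((391 - 979)**2) = 2401182/687235 + ((-192 - 847)/(-1045 - 847))/((391 - 979)**2) = 2401182*(1/687235) + (-1039/(-1892))/((-588)**2) = 2401182/687235 - 1/1892*(-1039)/345744 = 2401182/687235 + (1039/1892)*(1/345744) = 2401182/687235 + 1039/654147648 = 1570728271757101/449553158873280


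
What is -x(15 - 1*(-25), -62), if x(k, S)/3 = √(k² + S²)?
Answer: -6*√1361 ≈ -221.35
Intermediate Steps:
x(k, S) = 3*√(S² + k²) (x(k, S) = 3*√(k² + S²) = 3*√(S² + k²))
-x(15 - 1*(-25), -62) = -3*√((-62)² + (15 - 1*(-25))²) = -3*√(3844 + (15 + 25)²) = -3*√(3844 + 40²) = -3*√(3844 + 1600) = -3*√5444 = -3*2*√1361 = -6*√1361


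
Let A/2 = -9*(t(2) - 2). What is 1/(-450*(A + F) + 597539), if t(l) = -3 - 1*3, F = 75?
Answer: 1/498989 ≈ 2.0041e-6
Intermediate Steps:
t(l) = -6 (t(l) = -3 - 3 = -6)
A = 144 (A = 2*(-9*(-6 - 2)) = 2*(-9*(-8)) = 2*72 = 144)
1/(-450*(A + F) + 597539) = 1/(-450*(144 + 75) + 597539) = 1/(-450*219 + 597539) = 1/(-98550 + 597539) = 1/498989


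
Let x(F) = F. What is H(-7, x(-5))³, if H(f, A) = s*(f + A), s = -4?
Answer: 110592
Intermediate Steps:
H(f, A) = -4*A - 4*f (H(f, A) = -4*(f + A) = -4*(A + f) = -4*A - 4*f)
H(-7, x(-5))³ = (-4*(-5) - 4*(-7))³ = (20 + 28)³ = 48³ = 110592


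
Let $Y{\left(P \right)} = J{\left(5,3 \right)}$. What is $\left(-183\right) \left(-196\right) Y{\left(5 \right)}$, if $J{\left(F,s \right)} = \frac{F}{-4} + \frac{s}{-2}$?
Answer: $-98637$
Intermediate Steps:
$J{\left(F,s \right)} = - \frac{s}{2} - \frac{F}{4}$ ($J{\left(F,s \right)} = F \left(- \frac{1}{4}\right) + s \left(- \frac{1}{2}\right) = - \frac{F}{4} - \frac{s}{2} = - \frac{s}{2} - \frac{F}{4}$)
$Y{\left(P \right)} = - \frac{11}{4}$ ($Y{\left(P \right)} = \left(- \frac{1}{2}\right) 3 - \frac{5}{4} = - \frac{3}{2} - \frac{5}{4} = - \frac{11}{4}$)
$\left(-183\right) \left(-196\right) Y{\left(5 \right)} = \left(-183\right) \left(-196\right) \left(- \frac{11}{4}\right) = 35868 \left(- \frac{11}{4}\right) = -98637$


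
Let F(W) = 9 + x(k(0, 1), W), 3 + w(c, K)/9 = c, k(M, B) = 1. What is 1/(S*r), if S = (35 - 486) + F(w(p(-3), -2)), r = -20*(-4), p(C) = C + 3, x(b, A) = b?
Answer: -1/35280 ≈ -2.8345e-5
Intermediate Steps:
p(C) = 3 + C
w(c, K) = -27 + 9*c
r = 80
F(W) = 10 (F(W) = 9 + 1 = 10)
S = -441 (S = (35 - 486) + 10 = -451 + 10 = -441)
1/(S*r) = 1/(-441*80) = 1/(-35280) = -1/35280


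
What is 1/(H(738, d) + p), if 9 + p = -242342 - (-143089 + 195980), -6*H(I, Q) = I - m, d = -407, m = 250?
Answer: -3/885970 ≈ -3.3861e-6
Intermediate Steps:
H(I, Q) = 125/3 - I/6 (H(I, Q) = -(I - 1*250)/6 = -(I - 250)/6 = -(-250 + I)/6 = 125/3 - I/6)
p = -295242 (p = -9 + (-242342 - (-143089 + 195980)) = -9 + (-242342 - 1*52891) = -9 + (-242342 - 52891) = -9 - 295233 = -295242)
1/(H(738, d) + p) = 1/((125/3 - ⅙*738) - 295242) = 1/((125/3 - 123) - 295242) = 1/(-244/3 - 295242) = 1/(-885970/3) = -3/885970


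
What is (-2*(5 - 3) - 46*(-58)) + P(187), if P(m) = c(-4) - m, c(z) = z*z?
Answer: 2493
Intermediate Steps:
c(z) = z²
P(m) = 16 - m (P(m) = (-4)² - m = 16 - m)
(-2*(5 - 3) - 46*(-58)) + P(187) = (-2*(5 - 3) - 46*(-58)) + (16 - 1*187) = (-2*2 + 2668) + (16 - 187) = (-4 + 2668) - 171 = 2664 - 171 = 2493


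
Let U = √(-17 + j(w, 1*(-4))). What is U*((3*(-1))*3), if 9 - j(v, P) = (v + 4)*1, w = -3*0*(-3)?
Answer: -18*I*√3 ≈ -31.177*I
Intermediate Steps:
w = 0 (w = 0*(-3) = 0)
j(v, P) = 5 - v (j(v, P) = 9 - (v + 4) = 9 - (4 + v) = 9 + (-4 - v) = 5 - v)
U = 2*I*√3 (U = √(-17 + (5 - 1*0)) = √(-17 + (5 + 0)) = √(-17 + 5) = √(-12) = 2*I*√3 ≈ 3.4641*I)
U*((3*(-1))*3) = (2*I*√3)*((3*(-1))*3) = (2*I*√3)*(-3*3) = (2*I*√3)*(-9) = -18*I*√3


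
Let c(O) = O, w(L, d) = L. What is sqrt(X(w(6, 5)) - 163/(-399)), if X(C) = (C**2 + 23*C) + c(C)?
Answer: sqrt(28721217)/399 ≈ 13.432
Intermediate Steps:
X(C) = C**2 + 24*C (X(C) = (C**2 + 23*C) + C = C**2 + 24*C)
sqrt(X(w(6, 5)) - 163/(-399)) = sqrt(6*(24 + 6) - 163/(-399)) = sqrt(6*30 - 163*(-1/399)) = sqrt(180 + 163/399) = sqrt(71983/399) = sqrt(28721217)/399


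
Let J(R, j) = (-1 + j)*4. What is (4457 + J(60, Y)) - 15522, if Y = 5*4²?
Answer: -10749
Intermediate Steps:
Y = 80 (Y = 5*16 = 80)
J(R, j) = -4 + 4*j
(4457 + J(60, Y)) - 15522 = (4457 + (-4 + 4*80)) - 15522 = (4457 + (-4 + 320)) - 15522 = (4457 + 316) - 15522 = 4773 - 15522 = -10749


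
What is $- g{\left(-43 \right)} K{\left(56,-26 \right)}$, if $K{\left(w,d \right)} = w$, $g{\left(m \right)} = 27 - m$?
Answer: $-3920$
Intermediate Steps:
$- g{\left(-43 \right)} K{\left(56,-26 \right)} = - (27 - -43) 56 = - (27 + 43) 56 = \left(-1\right) 70 \cdot 56 = \left(-70\right) 56 = -3920$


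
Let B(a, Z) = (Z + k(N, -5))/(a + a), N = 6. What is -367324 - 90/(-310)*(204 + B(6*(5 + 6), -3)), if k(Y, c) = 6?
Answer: -500949143/1364 ≈ -3.6727e+5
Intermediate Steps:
B(a, Z) = (6 + Z)/(2*a) (B(a, Z) = (Z + 6)/(a + a) = (6 + Z)/((2*a)) = (6 + Z)*(1/(2*a)) = (6 + Z)/(2*a))
-367324 - 90/(-310)*(204 + B(6*(5 + 6), -3)) = -367324 - 90/(-310)*(204 + (6 - 3)/(2*((6*(5 + 6))))) = -367324 - 90*(-1/310)*(204 + (½)*3/(6*11)) = -367324 - (-9)*(204 + (½)*3/66)/31 = -367324 - (-9)*(204 + (½)*(1/66)*3)/31 = -367324 - (-9)*(204 + 1/44)/31 = -367324 - (-9)*8977/(31*44) = -367324 - 1*(-80793/1364) = -367324 + 80793/1364 = -500949143/1364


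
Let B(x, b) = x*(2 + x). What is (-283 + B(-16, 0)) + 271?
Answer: 212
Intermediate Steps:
(-283 + B(-16, 0)) + 271 = (-283 - 16*(2 - 16)) + 271 = (-283 - 16*(-14)) + 271 = (-283 + 224) + 271 = -59 + 271 = 212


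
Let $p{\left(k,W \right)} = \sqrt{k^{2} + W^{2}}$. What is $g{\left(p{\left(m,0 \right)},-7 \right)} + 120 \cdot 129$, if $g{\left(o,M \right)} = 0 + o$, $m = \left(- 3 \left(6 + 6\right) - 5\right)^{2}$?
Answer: $17161$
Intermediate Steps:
$m = 1681$ ($m = \left(\left(-3\right) 12 - 5\right)^{2} = \left(-36 - 5\right)^{2} = \left(-41\right)^{2} = 1681$)
$p{\left(k,W \right)} = \sqrt{W^{2} + k^{2}}$
$g{\left(o,M \right)} = o$
$g{\left(p{\left(m,0 \right)},-7 \right)} + 120 \cdot 129 = \sqrt{0^{2} + 1681^{2}} + 120 \cdot 129 = \sqrt{0 + 2825761} + 15480 = \sqrt{2825761} + 15480 = 1681 + 15480 = 17161$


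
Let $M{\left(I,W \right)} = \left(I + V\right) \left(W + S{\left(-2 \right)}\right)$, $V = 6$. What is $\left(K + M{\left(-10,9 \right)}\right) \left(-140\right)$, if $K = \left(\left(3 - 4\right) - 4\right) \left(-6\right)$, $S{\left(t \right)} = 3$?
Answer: $2520$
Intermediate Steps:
$K = 30$ ($K = \left(-1 - 4\right) \left(-6\right) = \left(-5\right) \left(-6\right) = 30$)
$M{\left(I,W \right)} = \left(3 + W\right) \left(6 + I\right)$ ($M{\left(I,W \right)} = \left(I + 6\right) \left(W + 3\right) = \left(6 + I\right) \left(3 + W\right) = \left(3 + W\right) \left(6 + I\right)$)
$\left(K + M{\left(-10,9 \right)}\right) \left(-140\right) = \left(30 + \left(18 + 3 \left(-10\right) + 6 \cdot 9 - 90\right)\right) \left(-140\right) = \left(30 + \left(18 - 30 + 54 - 90\right)\right) \left(-140\right) = \left(30 - 48\right) \left(-140\right) = \left(-18\right) \left(-140\right) = 2520$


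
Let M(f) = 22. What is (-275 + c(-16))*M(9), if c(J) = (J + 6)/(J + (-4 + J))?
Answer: -54395/9 ≈ -6043.9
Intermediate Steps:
c(J) = (6 + J)/(-4 + 2*J)
(-275 + c(-16))*M(9) = (-275 + (6 - 16)/(2*(-2 - 16)))*22 = (-275 + (½)*(-10)/(-18))*22 = (-275 + (½)*(-1/18)*(-10))*22 = (-275 + 5/18)*22 = -4945/18*22 = -54395/9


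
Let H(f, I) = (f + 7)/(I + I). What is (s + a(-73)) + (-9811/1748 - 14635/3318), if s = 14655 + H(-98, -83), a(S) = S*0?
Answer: 3525095136649/240694356 ≈ 14646.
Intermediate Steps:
H(f, I) = (7 + f)/(2*I) (H(f, I) = (7 + f)/((2*I)) = (7 + f)*(1/(2*I)) = (7 + f)/(2*I))
a(S) = 0
s = 2432821/166 (s = 14655 + (½)*(7 - 98)/(-83) = 14655 + (½)*(-1/83)*(-91) = 14655 + 91/166 = 2432821/166 ≈ 14656.)
(s + a(-73)) + (-9811/1748 - 14635/3318) = (2432821/166 + 0) + (-9811/1748 - 14635/3318) = 2432821/166 + (-9811*1/1748 - 14635*1/3318) = 2432821/166 + (-9811/1748 - 14635/3318) = 2432821/166 - 29067439/2899932 = 3525095136649/240694356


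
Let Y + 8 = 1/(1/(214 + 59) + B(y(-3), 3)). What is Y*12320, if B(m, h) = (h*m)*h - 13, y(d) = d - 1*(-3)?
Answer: -88263560/887 ≈ -99508.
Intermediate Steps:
y(d) = 3 + d (y(d) = d + 3 = 3 + d)
B(m, h) = -13 + m*h² (B(m, h) = m*h² - 13 = -13 + m*h²)
Y = -28657/3548 (Y = -8 + 1/(1/(214 + 59) + (-13 + (3 - 3)*3²)) = -8 + 1/(1/273 + (-13 + 0*9)) = -8 + 1/(1/273 + (-13 + 0)) = -8 + 1/(1/273 - 13) = -8 + 1/(-3548/273) = -8 - 273/3548 = -28657/3548 ≈ -8.0770)
Y*12320 = -28657/3548*12320 = -88263560/887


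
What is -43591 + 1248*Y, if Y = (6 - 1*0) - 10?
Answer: -48583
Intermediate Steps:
Y = -4 (Y = (6 + 0) - 10 = 6 - 10 = -4)
-43591 + 1248*Y = -43591 + 1248*(-4) = -43591 - 4992 = -48583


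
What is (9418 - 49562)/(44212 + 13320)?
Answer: -10036/14383 ≈ -0.69777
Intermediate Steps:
(9418 - 49562)/(44212 + 13320) = -40144/57532 = -40144*1/57532 = -10036/14383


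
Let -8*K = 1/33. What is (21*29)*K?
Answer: -203/88 ≈ -2.3068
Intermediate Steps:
K = -1/264 (K = -1/8/33 = -1/8*1/33 = -1/264 ≈ -0.0037879)
(21*29)*K = (21*29)*(-1/264) = 609*(-1/264) = -203/88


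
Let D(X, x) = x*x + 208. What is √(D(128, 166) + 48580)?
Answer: 2*√19086 ≈ 276.30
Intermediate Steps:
D(X, x) = 208 + x² (D(X, x) = x² + 208 = 208 + x²)
√(D(128, 166) + 48580) = √((208 + 166²) + 48580) = √((208 + 27556) + 48580) = √(27764 + 48580) = √76344 = 2*√19086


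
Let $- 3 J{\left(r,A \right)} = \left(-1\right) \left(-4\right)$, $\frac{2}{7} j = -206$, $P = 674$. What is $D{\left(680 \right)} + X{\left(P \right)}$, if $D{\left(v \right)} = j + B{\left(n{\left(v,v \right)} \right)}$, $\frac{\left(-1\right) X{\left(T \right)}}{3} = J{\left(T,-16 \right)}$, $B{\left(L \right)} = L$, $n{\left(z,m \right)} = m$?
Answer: $-37$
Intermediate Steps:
$j = -721$ ($j = \frac{7}{2} \left(-206\right) = -721$)
$J{\left(r,A \right)} = - \frac{4}{3}$ ($J{\left(r,A \right)} = - \frac{\left(-1\right) \left(-4\right)}{3} = \left(- \frac{1}{3}\right) 4 = - \frac{4}{3}$)
$X{\left(T \right)} = 4$ ($X{\left(T \right)} = \left(-3\right) \left(- \frac{4}{3}\right) = 4$)
$D{\left(v \right)} = -721 + v$
$D{\left(680 \right)} + X{\left(P \right)} = \left(-721 + 680\right) + 4 = -41 + 4 = -37$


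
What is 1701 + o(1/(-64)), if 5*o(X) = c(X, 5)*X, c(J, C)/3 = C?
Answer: 108861/64 ≈ 1701.0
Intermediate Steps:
c(J, C) = 3*C
o(X) = 3*X (o(X) = ((3*5)*X)/5 = (15*X)/5 = 3*X)
1701 + o(1/(-64)) = 1701 + 3/(-64) = 1701 + 3*(-1/64) = 1701 - 3/64 = 108861/64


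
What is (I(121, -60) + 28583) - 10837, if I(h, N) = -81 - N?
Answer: 17725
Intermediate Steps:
(I(121, -60) + 28583) - 10837 = ((-81 - 1*(-60)) + 28583) - 10837 = ((-81 + 60) + 28583) - 10837 = (-21 + 28583) - 10837 = 28562 - 10837 = 17725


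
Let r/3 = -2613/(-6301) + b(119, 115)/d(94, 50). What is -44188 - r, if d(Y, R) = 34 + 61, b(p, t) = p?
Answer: -26453710022/598595 ≈ -44193.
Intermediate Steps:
d(Y, R) = 95
r = 2994162/598595 (r = 3*(-2613/(-6301) + 119/95) = 3*(-2613*(-1/6301) + 119*(1/95)) = 3*(2613/6301 + 119/95) = 3*(998054/598595) = 2994162/598595 ≈ 5.0020)
-44188 - r = -44188 - 1*2994162/598595 = -44188 - 2994162/598595 = -26453710022/598595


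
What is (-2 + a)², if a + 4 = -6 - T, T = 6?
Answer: 324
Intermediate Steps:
a = -16 (a = -4 + (-6 - 1*6) = -4 + (-6 - 6) = -4 - 12 = -16)
(-2 + a)² = (-2 - 16)² = (-18)² = 324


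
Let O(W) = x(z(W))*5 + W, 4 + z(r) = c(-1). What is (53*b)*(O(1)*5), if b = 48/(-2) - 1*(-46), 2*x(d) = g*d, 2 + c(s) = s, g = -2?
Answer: 209880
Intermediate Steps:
c(s) = -2 + s
z(r) = -7 (z(r) = -4 + (-2 - 1) = -4 - 3 = -7)
x(d) = -d (x(d) = (-2*d)/2 = -d)
b = 22 (b = 48*(-½) + 46 = -24 + 46 = 22)
O(W) = 35 + W (O(W) = -1*(-7)*5 + W = 7*5 + W = 35 + W)
(53*b)*(O(1)*5) = (53*22)*((35 + 1)*5) = 1166*(36*5) = 1166*180 = 209880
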